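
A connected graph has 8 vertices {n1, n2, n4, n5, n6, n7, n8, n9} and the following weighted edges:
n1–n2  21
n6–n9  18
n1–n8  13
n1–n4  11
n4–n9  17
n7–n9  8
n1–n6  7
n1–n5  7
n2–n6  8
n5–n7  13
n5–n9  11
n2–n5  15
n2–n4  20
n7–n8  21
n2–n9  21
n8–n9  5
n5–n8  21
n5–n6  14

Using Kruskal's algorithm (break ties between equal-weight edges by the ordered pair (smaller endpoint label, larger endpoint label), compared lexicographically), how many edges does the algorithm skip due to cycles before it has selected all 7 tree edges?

0

Sort edges by weight, then run Kruskal:
n8–n9 (5): add — endpoints in different components.
n1–n5 (7): add — endpoints in different components.
n1–n6 (7): add — endpoints in different components.
n2–n6 (8): add — endpoints in different components.
n7–n9 (8): add — endpoints in different components.
n1–n4 (11): add — endpoints in different components.
n5–n9 (11): add — endpoints in different components.
Edges rejected before the tree was complete: 0.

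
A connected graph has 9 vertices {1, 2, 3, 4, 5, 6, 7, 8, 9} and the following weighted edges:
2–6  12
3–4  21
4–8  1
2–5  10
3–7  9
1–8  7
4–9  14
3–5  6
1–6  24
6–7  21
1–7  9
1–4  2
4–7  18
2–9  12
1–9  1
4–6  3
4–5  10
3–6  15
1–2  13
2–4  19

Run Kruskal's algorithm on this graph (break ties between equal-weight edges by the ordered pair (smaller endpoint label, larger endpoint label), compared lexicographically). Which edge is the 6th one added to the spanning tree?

Kruskal: consider edges lightest-first.
1–9 (1): add — endpoints in different components.
4–8 (1): add — endpoints in different components.
1–4 (2): add — endpoints in different components.
4–6 (3): add — endpoints in different components.
3–5 (6): add — endpoints in different components.
1–8 (7): skip — 1 and 8 already connected.
1–7 (9): add — endpoints in different components.
3–7 (9): add — endpoints in different components.
2–5 (10): add — endpoints in different components.
The 6th edge added is 1–7.

1-7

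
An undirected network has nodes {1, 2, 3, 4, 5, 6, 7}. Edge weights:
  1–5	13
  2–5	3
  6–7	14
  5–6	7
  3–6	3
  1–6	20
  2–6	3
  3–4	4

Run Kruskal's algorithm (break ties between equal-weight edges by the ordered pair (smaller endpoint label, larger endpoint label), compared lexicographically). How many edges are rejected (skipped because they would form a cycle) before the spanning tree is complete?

Kruskal's algorithm — process edges by increasing weight (ties by edge label):
2–5 (3): add — endpoints in different components.
2–6 (3): add — endpoints in different components.
3–6 (3): add — endpoints in different components.
3–4 (4): add — endpoints in different components.
5–6 (7): skip — 5 and 6 already connected.
1–5 (13): add — endpoints in different components.
6–7 (14): add — endpoints in different components.
Edges rejected before the tree was complete: 1.

1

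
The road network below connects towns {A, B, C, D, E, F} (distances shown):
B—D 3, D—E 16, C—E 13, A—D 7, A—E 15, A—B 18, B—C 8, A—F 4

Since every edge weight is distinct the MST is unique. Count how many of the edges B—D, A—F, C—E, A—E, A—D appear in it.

Kruskal: consider edges lightest-first.
B—D (3): add. Components now {A} {B,D} {C} {E} {F}
A—F (4): add. Components now {A,F} {B,D} {C} {E}
A—D (7): add. Components now {A,B,D,F} {C} {E}
B—C (8): add. Components now {A,B,C,D,F} {E}
C—E (13): add. Components now {A,B,C,D,E,F}
MST edge set: {B—D, A—F, A—D, B—C, C—E}.
Of the listed edges, {B—D, A—F, C—E, A—D} are in the MST → 4.

4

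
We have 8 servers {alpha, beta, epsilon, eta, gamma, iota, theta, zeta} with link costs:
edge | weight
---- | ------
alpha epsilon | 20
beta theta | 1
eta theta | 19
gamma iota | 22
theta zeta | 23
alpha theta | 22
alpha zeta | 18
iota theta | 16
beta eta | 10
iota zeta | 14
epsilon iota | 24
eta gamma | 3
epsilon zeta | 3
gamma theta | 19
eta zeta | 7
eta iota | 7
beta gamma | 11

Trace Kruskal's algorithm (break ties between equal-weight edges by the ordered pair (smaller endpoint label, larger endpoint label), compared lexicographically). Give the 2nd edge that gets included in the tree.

Sort edges by weight, then run Kruskal:
beta theta (1): add — endpoints in different components.
epsilon zeta (3): add — endpoints in different components.
eta gamma (3): add — endpoints in different components.
eta iota (7): add — endpoints in different components.
eta zeta (7): add — endpoints in different components.
beta eta (10): add — endpoints in different components.
beta gamma (11): skip — beta and gamma already connected.
iota zeta (14): skip — zeta and iota already connected.
iota theta (16): skip — theta and iota already connected.
alpha zeta (18): add — endpoints in different components.
The 2nd edge added is epsilon zeta.

epsilon-zeta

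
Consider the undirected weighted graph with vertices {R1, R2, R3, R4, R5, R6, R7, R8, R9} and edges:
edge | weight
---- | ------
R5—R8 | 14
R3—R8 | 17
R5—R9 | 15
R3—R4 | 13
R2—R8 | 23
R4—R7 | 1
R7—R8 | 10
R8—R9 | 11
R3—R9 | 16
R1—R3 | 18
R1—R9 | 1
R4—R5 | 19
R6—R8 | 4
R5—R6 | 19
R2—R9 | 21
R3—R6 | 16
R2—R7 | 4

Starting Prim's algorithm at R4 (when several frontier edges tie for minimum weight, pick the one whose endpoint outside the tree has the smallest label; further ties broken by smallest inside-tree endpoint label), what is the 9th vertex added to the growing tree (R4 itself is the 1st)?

Grow the tree from R4 using Prim:
Step 1: cheapest edge leaving the tree is R4—R7 (1); add R7.
Step 2: cheapest edge leaving the tree is R2—R7 (4); add R2.
Step 3: cheapest edge leaving the tree is R7—R8 (10); add R8.
Step 4: cheapest edge leaving the tree is R6—R8 (4); add R6.
Step 5: cheapest edge leaving the tree is R8—R9 (11); add R9.
Step 6: cheapest edge leaving the tree is R1—R9 (1); add R1.
Step 7: cheapest edge leaving the tree is R3—R4 (13); add R3.
Step 8: cheapest edge leaving the tree is R5—R8 (14); add R5.
Vertex order: R4, R7, R2, R8, R6, R9, R1, R3, R5. The 9th vertex is R5.

R5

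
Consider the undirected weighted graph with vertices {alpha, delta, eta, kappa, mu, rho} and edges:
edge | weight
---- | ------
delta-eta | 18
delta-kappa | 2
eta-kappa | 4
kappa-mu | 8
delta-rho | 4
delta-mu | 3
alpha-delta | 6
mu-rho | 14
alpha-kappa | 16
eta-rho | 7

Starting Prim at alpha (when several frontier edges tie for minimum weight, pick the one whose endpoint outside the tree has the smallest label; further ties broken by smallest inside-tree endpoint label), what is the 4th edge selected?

Prim's algorithm from alpha:
Step 1: frontier [alpha-delta 6, alpha-kappa 16] → take alpha-delta (6); add delta.
Step 2: frontier [alpha-kappa 16, delta-kappa 2, delta-mu 3, delta-rho 4, delta-eta 18] → take delta-kappa (2); add kappa.
Step 3: frontier [delta-mu 3, delta-rho 4, delta-eta 18, eta-kappa 4, kappa-mu 8] → take delta-mu (3); add mu.
Step 4: frontier [delta-rho 4, delta-eta 18, eta-kappa 4, mu-rho 14] → take eta-kappa (4); add eta.
Step 5: frontier [delta-rho 4, eta-rho 7, mu-rho 14] → take delta-rho (4); add rho.
The 4th edge added is eta-kappa.

eta-kappa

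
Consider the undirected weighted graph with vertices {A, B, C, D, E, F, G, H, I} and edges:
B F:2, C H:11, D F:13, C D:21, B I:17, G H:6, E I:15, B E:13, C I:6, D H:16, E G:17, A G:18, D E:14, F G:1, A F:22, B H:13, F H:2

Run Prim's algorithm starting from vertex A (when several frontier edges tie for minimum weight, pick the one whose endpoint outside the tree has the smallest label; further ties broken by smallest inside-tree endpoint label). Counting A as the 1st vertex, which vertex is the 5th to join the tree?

H

Prim's algorithm from A:
Step 1: cheapest edge leaving the tree is A G (18); add G.
Step 2: cheapest edge leaving the tree is F G (1); add F.
Step 3: cheapest edge leaving the tree is B F (2); add B.
Step 4: cheapest edge leaving the tree is F H (2); add H.
Step 5: cheapest edge leaving the tree is C H (11); add C.
Step 6: cheapest edge leaving the tree is C I (6); add I.
Step 7: cheapest edge leaving the tree is D F (13); add D.
Step 8: cheapest edge leaving the tree is B E (13); add E.
Vertex order: A, G, F, B, H, C, I, D, E. The 5th vertex is H.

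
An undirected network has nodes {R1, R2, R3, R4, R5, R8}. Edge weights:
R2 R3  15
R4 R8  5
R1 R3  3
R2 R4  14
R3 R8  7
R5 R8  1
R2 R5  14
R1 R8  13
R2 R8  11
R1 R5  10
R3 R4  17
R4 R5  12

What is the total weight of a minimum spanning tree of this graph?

Kruskal: consider edges lightest-first.
R5 R8 (1): add. Components now {R5,R8} {R2} {R1} {R3} {R4}
R1 R3 (3): add. Components now {R5,R8} {R2} {R1,R3} {R4}
R4 R8 (5): add. Components now {R4,R5,R8} {R2} {R1,R3}
R3 R8 (7): add. Components now {R1,R3,R4,R5,R8} {R2}
R1 R5 (10): skip — R5 and R1 already connected.
R2 R8 (11): add. Components now {R1,R2,R3,R4,R5,R8}
MST edges: R5 R8, R1 R3, R4 R8, R3 R8, R2 R8; total weight 1+3+5+7+11 = 27.

27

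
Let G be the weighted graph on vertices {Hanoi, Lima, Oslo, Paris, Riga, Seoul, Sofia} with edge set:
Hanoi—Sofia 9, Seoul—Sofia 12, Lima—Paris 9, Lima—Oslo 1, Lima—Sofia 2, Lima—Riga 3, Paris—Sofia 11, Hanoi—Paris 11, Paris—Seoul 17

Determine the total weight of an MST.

Prim's algorithm from Riga:
Step 1: frontier [Lima—Riga 3] → take Lima—Riga (3); add Lima.
Step 2: frontier [Lima—Oslo 1, Lima—Sofia 2, Lima—Paris 9] → take Lima—Oslo (1); add Oslo.
Step 3: frontier [Lima—Sofia 2, Lima—Paris 9] → take Lima—Sofia (2); add Sofia.
Step 4: frontier [Lima—Paris 9, Hanoi—Sofia 9, Paris—Sofia 11, Seoul—Sofia 12] → take Hanoi—Sofia (9); add Hanoi.
Step 5: frontier [Hanoi—Paris 11, Lima—Paris 9, Paris—Sofia 11, Seoul—Sofia 12] → take Lima—Paris (9); add Paris.
Step 6: frontier [Paris—Seoul 17, Seoul—Sofia 12] → take Seoul—Sofia (12); add Seoul.
MST edges: Lima—Riga, Lima—Oslo, Lima—Sofia, Hanoi—Sofia, Lima—Paris, Seoul—Sofia; total weight 3+1+2+9+9+12 = 36.

36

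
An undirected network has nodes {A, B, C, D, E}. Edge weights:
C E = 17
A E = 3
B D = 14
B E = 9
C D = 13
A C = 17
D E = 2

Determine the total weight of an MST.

Prim, starting at E.
Step 1: frontier [D E 2, A E 3, B E 9, C E 17] → take D E (2); add D.
Step 2: frontier [C D 13, B D 14, A E 3, B E 9, C E 17] → take A E (3); add A.
Step 3: frontier [A C 17, C D 13, B D 14, B E 9, C E 17] → take B E (9); add B.
Step 4: frontier [A C 17, C D 13, C E 17] → take C D (13); add C.
MST edges: D E, A E, B E, C D; total weight 2+3+9+13 = 27.

27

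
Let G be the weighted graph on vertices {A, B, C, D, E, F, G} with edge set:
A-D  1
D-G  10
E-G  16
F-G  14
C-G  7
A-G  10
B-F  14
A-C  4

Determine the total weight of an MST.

56

Prim's algorithm from F:
Step 1: cheapest edge leaving the tree is B-F (14); add B.
Step 2: cheapest edge leaving the tree is F-G (14); add G.
Step 3: cheapest edge leaving the tree is C-G (7); add C.
Step 4: cheapest edge leaving the tree is A-C (4); add A.
Step 5: cheapest edge leaving the tree is A-D (1); add D.
Step 6: cheapest edge leaving the tree is E-G (16); add E.
MST edges: B-F, F-G, C-G, A-C, A-D, E-G; total weight 14+14+7+4+1+16 = 56.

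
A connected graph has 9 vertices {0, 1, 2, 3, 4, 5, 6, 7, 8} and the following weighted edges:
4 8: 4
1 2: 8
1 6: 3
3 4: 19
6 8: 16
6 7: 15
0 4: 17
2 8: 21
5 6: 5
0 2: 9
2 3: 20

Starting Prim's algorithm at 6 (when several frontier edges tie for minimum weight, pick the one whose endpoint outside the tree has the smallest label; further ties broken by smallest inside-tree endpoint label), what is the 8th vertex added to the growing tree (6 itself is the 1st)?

Prim's algorithm from 6:
Step 1: cheapest edge leaving the tree is 1 6 (3); add 1.
Step 2: cheapest edge leaving the tree is 5 6 (5); add 5.
Step 3: cheapest edge leaving the tree is 1 2 (8); add 2.
Step 4: cheapest edge leaving the tree is 0 2 (9); add 0.
Step 5: cheapest edge leaving the tree is 6 7 (15); add 7.
Step 6: cheapest edge leaving the tree is 6 8 (16); add 8.
Step 7: cheapest edge leaving the tree is 4 8 (4); add 4.
Step 8: cheapest edge leaving the tree is 3 4 (19); add 3.
Vertex order: 6, 1, 5, 2, 0, 7, 8, 4, 3. The 8th vertex is 4.

4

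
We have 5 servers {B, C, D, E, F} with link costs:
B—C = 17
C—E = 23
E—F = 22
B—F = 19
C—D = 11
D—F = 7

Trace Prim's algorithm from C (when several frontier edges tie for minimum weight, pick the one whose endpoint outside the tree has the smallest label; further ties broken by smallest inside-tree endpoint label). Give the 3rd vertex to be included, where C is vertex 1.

F

Grow the tree from C using Prim:
Step 1: frontier [C—D 11, B—C 17, C—E 23] → take C—D (11); add D.
Step 2: frontier [B—C 17, C—E 23, D—F 7] → take D—F (7); add F.
Step 3: frontier [B—C 17, C—E 23, B—F 19, E—F 22] → take B—C (17); add B.
Step 4: frontier [C—E 23, E—F 22] → take E—F (22); add E.
Vertex order: C, D, F, B, E. The 3rd vertex is F.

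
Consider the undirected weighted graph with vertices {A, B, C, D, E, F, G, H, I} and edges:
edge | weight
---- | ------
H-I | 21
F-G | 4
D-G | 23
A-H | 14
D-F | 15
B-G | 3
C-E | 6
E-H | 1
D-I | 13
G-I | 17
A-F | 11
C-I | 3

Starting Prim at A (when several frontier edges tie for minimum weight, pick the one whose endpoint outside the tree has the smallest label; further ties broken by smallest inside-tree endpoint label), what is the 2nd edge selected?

Grow the tree from A using Prim:
Step 1: frontier [A-F 11, A-H 14] → take A-F (11); add F.
Step 2: frontier [A-H 14, F-G 4, D-F 15] → take F-G (4); add G.
Step 3: frontier [A-H 14, D-F 15, B-G 3, G-I 17, D-G 23] → take B-G (3); add B.
Step 4: frontier [A-H 14, D-F 15, G-I 17, D-G 23] → take A-H (14); add H.
Step 5: frontier [D-F 15, G-I 17, D-G 23, E-H 1, H-I 21] → take E-H (1); add E.
Step 6: frontier [C-E 6, D-F 15, G-I 17, D-G 23, H-I 21] → take C-E (6); add C.
Step 7: frontier [C-I 3, D-F 15, G-I 17, D-G 23, H-I 21] → take C-I (3); add I.
Step 8: frontier [D-F 15, D-G 23, D-I 13] → take D-I (13); add D.
The 2nd edge added is F-G.

F-G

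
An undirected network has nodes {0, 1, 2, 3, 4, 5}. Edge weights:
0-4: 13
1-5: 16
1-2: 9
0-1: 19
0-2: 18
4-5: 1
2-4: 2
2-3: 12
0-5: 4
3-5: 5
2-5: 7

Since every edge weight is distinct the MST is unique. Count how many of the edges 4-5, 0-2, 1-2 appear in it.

2

Kruskal's algorithm — process edges by increasing weight (ties by edge label):
4-5 (1): add — endpoints in different components.
2-4 (2): add — endpoints in different components.
0-5 (4): add — endpoints in different components.
3-5 (5): add — endpoints in different components.
2-5 (7): skip — 2 and 5 already connected.
1-2 (9): add — endpoints in different components.
MST edge set: {4-5, 2-4, 0-5, 3-5, 1-2}.
Of the listed edges, {4-5, 1-2} are in the MST → 2.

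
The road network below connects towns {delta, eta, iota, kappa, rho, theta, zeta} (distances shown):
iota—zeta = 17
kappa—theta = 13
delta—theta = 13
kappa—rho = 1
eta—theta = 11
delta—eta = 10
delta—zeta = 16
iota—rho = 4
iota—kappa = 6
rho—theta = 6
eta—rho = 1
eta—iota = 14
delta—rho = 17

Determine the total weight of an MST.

38

Kruskal's algorithm — process edges by increasing weight (ties by edge label):
eta—rho (1): add. Components now {zeta} {kappa} {iota} {eta,rho} {theta} {delta}
kappa—rho (1): add. Components now {zeta} {eta,kappa,rho} {iota} {theta} {delta}
iota—rho (4): add. Components now {zeta} {eta,iota,kappa,rho} {theta} {delta}
iota—kappa (6): skip — kappa and iota already connected.
rho—theta (6): add. Components now {zeta} {eta,iota,kappa,rho,theta} {delta}
delta—eta (10): add. Components now {zeta} {delta,eta,iota,kappa,rho,theta}
eta—theta (11): skip — eta and theta already connected.
delta—theta (13): skip — theta and delta already connected.
kappa—theta (13): skip — kappa and theta already connected.
eta—iota (14): skip — iota and eta already connected.
delta—zeta (16): add. Components now {delta,eta,iota,kappa,rho,theta,zeta}
MST edges: eta—rho, kappa—rho, iota—rho, rho—theta, delta—eta, delta—zeta; total weight 1+1+4+6+10+16 = 38.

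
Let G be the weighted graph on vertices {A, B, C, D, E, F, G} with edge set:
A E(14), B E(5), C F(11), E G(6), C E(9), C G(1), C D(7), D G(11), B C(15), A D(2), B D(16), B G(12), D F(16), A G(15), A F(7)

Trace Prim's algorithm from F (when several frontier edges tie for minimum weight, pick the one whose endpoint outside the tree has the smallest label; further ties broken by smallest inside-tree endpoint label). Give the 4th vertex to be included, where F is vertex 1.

Prim, starting at F.
Step 1: cheapest edge leaving the tree is A F (7); add A.
Step 2: cheapest edge leaving the tree is A D (2); add D.
Step 3: cheapest edge leaving the tree is C D (7); add C.
Step 4: cheapest edge leaving the tree is C G (1); add G.
Step 5: cheapest edge leaving the tree is E G (6); add E.
Step 6: cheapest edge leaving the tree is B E (5); add B.
Vertex order: F, A, D, C, G, E, B. The 4th vertex is C.

C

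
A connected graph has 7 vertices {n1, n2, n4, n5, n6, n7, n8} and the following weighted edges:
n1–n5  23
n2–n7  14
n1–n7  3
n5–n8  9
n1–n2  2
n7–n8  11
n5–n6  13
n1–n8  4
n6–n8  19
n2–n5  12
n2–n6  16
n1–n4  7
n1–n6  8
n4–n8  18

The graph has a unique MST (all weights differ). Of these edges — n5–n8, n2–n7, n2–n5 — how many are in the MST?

Kruskal's algorithm — process edges by increasing weight (ties by edge label):
n1–n2 (2): add. Components now {n5} {n7} {n1,n2} {n8} {n4} {n6}
n1–n7 (3): add. Components now {n5} {n1,n2,n7} {n8} {n4} {n6}
n1–n8 (4): add. Components now {n5} {n1,n2,n7,n8} {n4} {n6}
n1–n4 (7): add. Components now {n5} {n1,n2,n4,n7,n8} {n6}
n1–n6 (8): add. Components now {n5} {n1,n2,n4,n6,n7,n8}
n5–n8 (9): add. Components now {n1,n2,n4,n5,n6,n7,n8}
MST edge set: {n1–n2, n1–n7, n1–n8, n1–n4, n1–n6, n5–n8}.
Of the listed edges, {n5–n8} are in the MST → 1.

1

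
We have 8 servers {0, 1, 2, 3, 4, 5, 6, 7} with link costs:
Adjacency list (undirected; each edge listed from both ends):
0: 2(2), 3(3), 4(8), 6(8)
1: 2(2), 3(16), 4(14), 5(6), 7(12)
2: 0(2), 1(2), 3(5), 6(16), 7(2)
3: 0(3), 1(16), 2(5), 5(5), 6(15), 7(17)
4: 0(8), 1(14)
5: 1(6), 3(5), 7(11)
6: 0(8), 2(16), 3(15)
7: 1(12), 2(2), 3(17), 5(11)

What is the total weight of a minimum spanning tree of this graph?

30

Kruskal: consider edges lightest-first.
0–2 (2): add — endpoints in different components.
1–2 (2): add — endpoints in different components.
2–7 (2): add — endpoints in different components.
0–3 (3): add — endpoints in different components.
2–3 (5): skip — 2 and 3 already connected.
3–5 (5): add — endpoints in different components.
1–5 (6): skip — 1 and 5 already connected.
0–4 (8): add — endpoints in different components.
0–6 (8): add — endpoints in different components.
MST edges: 0–2, 1–2, 2–7, 0–3, 3–5, 0–4, 0–6; total weight 2+2+2+3+5+8+8 = 30.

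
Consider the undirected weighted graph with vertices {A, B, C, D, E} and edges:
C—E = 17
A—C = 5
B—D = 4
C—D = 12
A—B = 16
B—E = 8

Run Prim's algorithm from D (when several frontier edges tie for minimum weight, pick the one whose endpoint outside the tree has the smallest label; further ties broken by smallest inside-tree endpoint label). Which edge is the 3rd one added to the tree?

C-D

Prim, starting at D.
Step 1: frontier [B—D 4, C—D 12] → take B—D (4); add B.
Step 2: frontier [B—E 8, A—B 16, C—D 12] → take B—E (8); add E.
Step 3: frontier [A—B 16, C—D 12, C—E 17] → take C—D (12); add C.
Step 4: frontier [A—B 16, A—C 5] → take A—C (5); add A.
The 3rd edge added is C—D.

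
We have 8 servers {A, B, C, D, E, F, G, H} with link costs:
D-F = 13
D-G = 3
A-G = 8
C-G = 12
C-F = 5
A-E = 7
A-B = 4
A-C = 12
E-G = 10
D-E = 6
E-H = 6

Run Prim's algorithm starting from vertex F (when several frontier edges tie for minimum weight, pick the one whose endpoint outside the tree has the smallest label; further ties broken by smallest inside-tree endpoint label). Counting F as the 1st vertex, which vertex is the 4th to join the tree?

Prim, starting at F.
Step 1: cheapest edge leaving the tree is C-F (5); add C.
Step 2: cheapest edge leaving the tree is A-C (12); add A.
Step 3: cheapest edge leaving the tree is A-B (4); add B.
Step 4: cheapest edge leaving the tree is A-E (7); add E.
Step 5: cheapest edge leaving the tree is D-E (6); add D.
Step 6: cheapest edge leaving the tree is D-G (3); add G.
Step 7: cheapest edge leaving the tree is E-H (6); add H.
Vertex order: F, C, A, B, E, D, G, H. The 4th vertex is B.

B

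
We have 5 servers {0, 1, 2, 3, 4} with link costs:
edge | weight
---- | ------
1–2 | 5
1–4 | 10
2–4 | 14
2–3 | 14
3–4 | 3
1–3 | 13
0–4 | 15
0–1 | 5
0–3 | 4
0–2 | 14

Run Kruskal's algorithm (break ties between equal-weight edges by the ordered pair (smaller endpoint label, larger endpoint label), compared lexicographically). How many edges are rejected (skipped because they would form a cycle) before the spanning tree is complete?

Kruskal: consider edges lightest-first.
3–4 (3): add — endpoints in different components.
0–3 (4): add — endpoints in different components.
0–1 (5): add — endpoints in different components.
1–2 (5): add — endpoints in different components.
Edges rejected before the tree was complete: 0.

0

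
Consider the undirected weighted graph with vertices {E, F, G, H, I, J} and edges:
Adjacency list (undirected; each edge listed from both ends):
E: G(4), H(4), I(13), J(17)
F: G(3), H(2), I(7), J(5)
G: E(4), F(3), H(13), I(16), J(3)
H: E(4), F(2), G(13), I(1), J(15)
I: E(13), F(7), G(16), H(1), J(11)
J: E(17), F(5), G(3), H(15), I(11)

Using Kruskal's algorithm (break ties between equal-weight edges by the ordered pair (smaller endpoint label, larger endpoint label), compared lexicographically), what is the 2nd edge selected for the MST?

F-H

Sort edges by weight, then run Kruskal:
H-I (1): add — endpoints in different components.
F-H (2): add — endpoints in different components.
F-G (3): add — endpoints in different components.
G-J (3): add — endpoints in different components.
E-G (4): add — endpoints in different components.
The 2nd edge added is F-H.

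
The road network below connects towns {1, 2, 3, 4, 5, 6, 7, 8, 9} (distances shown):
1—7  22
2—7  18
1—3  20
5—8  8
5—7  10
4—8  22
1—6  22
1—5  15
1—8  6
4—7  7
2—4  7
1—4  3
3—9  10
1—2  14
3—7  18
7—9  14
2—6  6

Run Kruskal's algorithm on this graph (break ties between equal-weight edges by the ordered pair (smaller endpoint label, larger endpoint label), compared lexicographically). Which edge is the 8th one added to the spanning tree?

7-9

Kruskal's algorithm — process edges by increasing weight (ties by edge label):
1—4 (3): add — endpoints in different components.
1—8 (6): add — endpoints in different components.
2—6 (6): add — endpoints in different components.
2—4 (7): add — endpoints in different components.
4—7 (7): add — endpoints in different components.
5—8 (8): add — endpoints in different components.
3—9 (10): add — endpoints in different components.
5—7 (10): skip — 5 and 7 already connected.
1—2 (14): skip — 1 and 2 already connected.
7—9 (14): add — endpoints in different components.
The 8th edge added is 7—9.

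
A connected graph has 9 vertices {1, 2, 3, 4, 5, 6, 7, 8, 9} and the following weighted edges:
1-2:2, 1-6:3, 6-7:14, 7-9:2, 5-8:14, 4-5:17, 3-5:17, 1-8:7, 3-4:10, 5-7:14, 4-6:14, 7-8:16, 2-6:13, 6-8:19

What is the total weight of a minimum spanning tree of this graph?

Kruskal: consider edges lightest-first.
1-2 (2): add — endpoints in different components.
7-9 (2): add — endpoints in different components.
1-6 (3): add — endpoints in different components.
1-8 (7): add — endpoints in different components.
3-4 (10): add — endpoints in different components.
2-6 (13): skip — 2 and 6 already connected.
4-6 (14): add — endpoints in different components.
5-7 (14): add — endpoints in different components.
5-8 (14): add — endpoints in different components.
MST edges: 1-2, 7-9, 1-6, 1-8, 3-4, 4-6, 5-7, 5-8; total weight 2+2+3+7+10+14+14+14 = 66.

66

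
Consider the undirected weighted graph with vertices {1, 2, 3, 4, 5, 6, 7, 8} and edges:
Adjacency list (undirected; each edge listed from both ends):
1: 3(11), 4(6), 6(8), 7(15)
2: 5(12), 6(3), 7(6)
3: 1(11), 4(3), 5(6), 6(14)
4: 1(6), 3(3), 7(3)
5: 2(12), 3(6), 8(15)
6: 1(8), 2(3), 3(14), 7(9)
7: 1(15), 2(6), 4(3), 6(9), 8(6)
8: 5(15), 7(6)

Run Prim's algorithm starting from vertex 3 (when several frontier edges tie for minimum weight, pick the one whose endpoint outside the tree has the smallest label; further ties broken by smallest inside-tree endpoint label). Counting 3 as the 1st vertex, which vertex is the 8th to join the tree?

Grow the tree from 3 using Prim:
Step 1: frontier [3–4 3, 3–5 6, 1–3 11, 3–6 14] → take 3–4 (3); add 4.
Step 2: frontier [3–5 6, 1–3 11, 3–6 14, 4–7 3, 1–4 6] → take 4–7 (3); add 7.
Step 3: frontier [3–5 6, 1–3 11, 3–6 14, 1–4 6, 2–7 6, 7–8 6, 6–7 9, 1–7 15] → take 1–4 (6); add 1.
Step 4: frontier [1–6 8, 3–5 6, 3–6 14, 2–7 6, 7–8 6, 6–7 9] → take 2–7 (6); add 2.
Step 5: frontier [1–6 8, 2–6 3, 2–5 12, 3–5 6, 3–6 14, 7–8 6, 6–7 9] → take 2–6 (3); add 6.
Step 6: frontier [2–5 12, 3–5 6, 7–8 6] → take 3–5 (6); add 5.
Step 7: frontier [5–8 15, 7–8 6] → take 7–8 (6); add 8.
Vertex order: 3, 4, 7, 1, 2, 6, 5, 8. The 8th vertex is 8.

8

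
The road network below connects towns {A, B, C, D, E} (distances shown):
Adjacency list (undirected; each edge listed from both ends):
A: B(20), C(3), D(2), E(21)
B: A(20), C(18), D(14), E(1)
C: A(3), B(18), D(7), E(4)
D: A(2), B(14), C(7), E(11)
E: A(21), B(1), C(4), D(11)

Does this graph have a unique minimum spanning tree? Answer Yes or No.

Yes

Kruskal's algorithm — process edges by increasing weight (ties by edge label):
B-E (1): add. Components now {A} {B,E} {C} {D}
A-D (2): add. Components now {A,D} {B,E} {C}
A-C (3): add. Components now {A,C,D} {B,E}
C-E (4): add. Components now {A,B,C,D,E}
Every non-tree edge has weight strictly greater than the heaviest edge on the tree path between its endpoints, so the MST is unique.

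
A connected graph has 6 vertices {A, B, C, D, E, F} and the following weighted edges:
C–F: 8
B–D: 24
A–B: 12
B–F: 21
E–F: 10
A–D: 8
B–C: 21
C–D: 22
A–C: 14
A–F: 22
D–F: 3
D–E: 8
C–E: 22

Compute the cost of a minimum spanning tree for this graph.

Sort edges by weight, then run Kruskal:
D–F (3): add — endpoints in different components.
A–D (8): add — endpoints in different components.
C–F (8): add — endpoints in different components.
D–E (8): add — endpoints in different components.
E–F (10): skip — E and F already connected.
A–B (12): add — endpoints in different components.
MST edges: D–F, A–D, C–F, D–E, A–B; total weight 3+8+8+8+12 = 39.

39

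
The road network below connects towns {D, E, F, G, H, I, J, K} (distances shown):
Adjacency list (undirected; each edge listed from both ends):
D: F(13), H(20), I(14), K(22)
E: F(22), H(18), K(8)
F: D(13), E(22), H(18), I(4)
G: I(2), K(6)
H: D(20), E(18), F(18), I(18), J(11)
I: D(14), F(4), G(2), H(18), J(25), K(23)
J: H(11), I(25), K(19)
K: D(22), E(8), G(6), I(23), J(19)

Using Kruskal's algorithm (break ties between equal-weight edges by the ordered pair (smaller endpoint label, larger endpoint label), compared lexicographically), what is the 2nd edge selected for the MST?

Kruskal: consider edges lightest-first.
G–I (2): add — endpoints in different components.
F–I (4): add — endpoints in different components.
G–K (6): add — endpoints in different components.
E–K (8): add — endpoints in different components.
H–J (11): add — endpoints in different components.
D–F (13): add — endpoints in different components.
D–I (14): skip — D and I already connected.
E–H (18): add — endpoints in different components.
The 2nd edge added is F–I.

F-I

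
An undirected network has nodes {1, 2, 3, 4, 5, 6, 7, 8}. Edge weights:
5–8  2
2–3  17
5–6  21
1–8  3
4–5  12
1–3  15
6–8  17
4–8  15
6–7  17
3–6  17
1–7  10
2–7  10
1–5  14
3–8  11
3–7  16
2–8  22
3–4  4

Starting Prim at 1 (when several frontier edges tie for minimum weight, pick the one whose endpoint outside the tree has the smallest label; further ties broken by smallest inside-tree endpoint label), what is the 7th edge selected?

3-6

Grow the tree from 1 using Prim:
Step 1: cheapest edge leaving the tree is 1–8 (3); add 8.
Step 2: cheapest edge leaving the tree is 5–8 (2); add 5.
Step 3: cheapest edge leaving the tree is 1–7 (10); add 7.
Step 4: cheapest edge leaving the tree is 2–7 (10); add 2.
Step 5: cheapest edge leaving the tree is 3–8 (11); add 3.
Step 6: cheapest edge leaving the tree is 3–4 (4); add 4.
Step 7: cheapest edge leaving the tree is 3–6 (17); add 6.
The 7th edge added is 3–6.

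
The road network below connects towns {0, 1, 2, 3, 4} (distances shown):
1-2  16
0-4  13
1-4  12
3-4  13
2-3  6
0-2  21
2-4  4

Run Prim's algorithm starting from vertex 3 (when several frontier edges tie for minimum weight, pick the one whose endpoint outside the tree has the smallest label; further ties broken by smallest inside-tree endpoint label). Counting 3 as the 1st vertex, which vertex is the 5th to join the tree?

0

Prim's algorithm from 3:
Step 1: cheapest edge leaving the tree is 2-3 (6); add 2.
Step 2: cheapest edge leaving the tree is 2-4 (4); add 4.
Step 3: cheapest edge leaving the tree is 1-4 (12); add 1.
Step 4: cheapest edge leaving the tree is 0-4 (13); add 0.
Vertex order: 3, 2, 4, 1, 0. The 5th vertex is 0.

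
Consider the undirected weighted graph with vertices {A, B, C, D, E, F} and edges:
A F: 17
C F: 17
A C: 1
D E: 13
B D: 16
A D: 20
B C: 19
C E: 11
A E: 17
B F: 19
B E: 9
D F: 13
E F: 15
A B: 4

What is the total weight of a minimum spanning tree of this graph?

Sort edges by weight, then run Kruskal:
A C (1): add. Components now {A,C} {B} {D} {E} {F}
A B (4): add. Components now {A,B,C} {D} {E} {F}
B E (9): add. Components now {A,B,C,E} {D} {F}
C E (11): skip — C and E already connected.
D E (13): add. Components now {A,B,C,D,E} {F}
D F (13): add. Components now {A,B,C,D,E,F}
MST edges: A C, A B, B E, D E, D F; total weight 1+4+9+13+13 = 40.

40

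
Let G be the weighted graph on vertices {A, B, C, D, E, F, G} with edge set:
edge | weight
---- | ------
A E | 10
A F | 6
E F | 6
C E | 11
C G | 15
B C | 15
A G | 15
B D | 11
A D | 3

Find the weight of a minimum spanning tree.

Grow the tree from B using Prim:
Step 1: cheapest edge leaving the tree is B D (11); add D.
Step 2: cheapest edge leaving the tree is A D (3); add A.
Step 3: cheapest edge leaving the tree is A F (6); add F.
Step 4: cheapest edge leaving the tree is E F (6); add E.
Step 5: cheapest edge leaving the tree is C E (11); add C.
Step 6: cheapest edge leaving the tree is A G (15); add G.
MST edges: B D, A D, A F, E F, C E, A G; total weight 11+3+6+6+11+15 = 52.

52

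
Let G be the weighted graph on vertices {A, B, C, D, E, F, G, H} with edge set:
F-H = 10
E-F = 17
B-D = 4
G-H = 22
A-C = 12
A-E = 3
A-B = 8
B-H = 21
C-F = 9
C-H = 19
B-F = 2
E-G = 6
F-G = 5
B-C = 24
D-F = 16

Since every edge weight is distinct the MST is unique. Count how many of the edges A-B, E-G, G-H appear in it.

1

Kruskal's algorithm — process edges by increasing weight (ties by edge label):
B-F (2): add — endpoints in different components.
A-E (3): add — endpoints in different components.
B-D (4): add — endpoints in different components.
F-G (5): add — endpoints in different components.
E-G (6): add — endpoints in different components.
A-B (8): skip — A and B already connected.
C-F (9): add — endpoints in different components.
F-H (10): add — endpoints in different components.
MST edge set: {B-F, A-E, B-D, F-G, E-G, C-F, F-H}.
Of the listed edges, {E-G} are in the MST → 1.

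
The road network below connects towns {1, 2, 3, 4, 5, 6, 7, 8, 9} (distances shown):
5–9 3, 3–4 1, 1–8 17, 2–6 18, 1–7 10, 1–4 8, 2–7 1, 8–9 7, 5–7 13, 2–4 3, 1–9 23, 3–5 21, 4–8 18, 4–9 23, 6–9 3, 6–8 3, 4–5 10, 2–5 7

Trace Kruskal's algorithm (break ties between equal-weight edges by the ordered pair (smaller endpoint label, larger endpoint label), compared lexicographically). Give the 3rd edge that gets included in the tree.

2-4

Kruskal's algorithm — process edges by increasing weight (ties by edge label):
2–7 (1): add — endpoints in different components.
3–4 (1): add — endpoints in different components.
2–4 (3): add — endpoints in different components.
5–9 (3): add — endpoints in different components.
6–8 (3): add — endpoints in different components.
6–9 (3): add — endpoints in different components.
2–5 (7): add — endpoints in different components.
8–9 (7): skip — 8 and 9 already connected.
1–4 (8): add — endpoints in different components.
The 3rd edge added is 2–4.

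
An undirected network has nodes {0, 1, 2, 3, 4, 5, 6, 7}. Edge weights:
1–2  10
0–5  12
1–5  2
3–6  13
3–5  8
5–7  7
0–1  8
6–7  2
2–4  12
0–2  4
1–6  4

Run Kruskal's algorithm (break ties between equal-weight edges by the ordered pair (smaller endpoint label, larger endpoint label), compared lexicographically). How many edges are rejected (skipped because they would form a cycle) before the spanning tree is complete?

3

Kruskal's algorithm — process edges by increasing weight (ties by edge label):
1–5 (2): add — endpoints in different components.
6–7 (2): add — endpoints in different components.
0–2 (4): add — endpoints in different components.
1–6 (4): add — endpoints in different components.
5–7 (7): skip — 5 and 7 already connected.
0–1 (8): add — endpoints in different components.
3–5 (8): add — endpoints in different components.
1–2 (10): skip — 1 and 2 already connected.
0–5 (12): skip — 0 and 5 already connected.
2–4 (12): add — endpoints in different components.
Edges rejected before the tree was complete: 3.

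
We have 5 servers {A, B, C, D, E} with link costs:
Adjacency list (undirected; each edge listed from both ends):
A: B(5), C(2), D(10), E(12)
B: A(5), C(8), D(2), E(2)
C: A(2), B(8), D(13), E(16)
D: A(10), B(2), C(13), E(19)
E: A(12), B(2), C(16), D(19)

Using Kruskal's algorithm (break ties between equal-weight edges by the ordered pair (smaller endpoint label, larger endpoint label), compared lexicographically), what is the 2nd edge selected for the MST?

B-D

Kruskal: consider edges lightest-first.
A C (2): add. Components now {A,C} {B} {D} {E}
B D (2): add. Components now {A,C} {B,D} {E}
B E (2): add. Components now {A,C} {B,D,E}
A B (5): add. Components now {A,B,C,D,E}
The 2nd edge added is B D.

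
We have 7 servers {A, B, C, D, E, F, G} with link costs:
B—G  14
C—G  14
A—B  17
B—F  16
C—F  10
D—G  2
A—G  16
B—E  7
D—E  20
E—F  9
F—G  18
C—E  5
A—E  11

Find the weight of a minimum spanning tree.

48

Prim, starting at A.
Step 1: frontier [A—E 11, A—G 16, A—B 17] → take A—E (11); add E.
Step 2: frontier [A—G 16, A—B 17, C—E 5, B—E 7, E—F 9, D—E 20] → take C—E (5); add C.
Step 3: frontier [A—G 16, A—B 17, C—F 10, C—G 14, B—E 7, E—F 9, D—E 20] → take B—E (7); add B.
Step 4: frontier [A—G 16, B—G 14, B—F 16, C—F 10, C—G 14, E—F 9, D—E 20] → take E—F (9); add F.
Step 5: frontier [A—G 16, B—G 14, C—G 14, D—E 20, F—G 18] → take B—G (14); add G.
Step 6: frontier [D—E 20, D—G 2] → take D—G (2); add D.
MST edges: A—E, C—E, B—E, E—F, B—G, D—G; total weight 11+5+7+9+14+2 = 48.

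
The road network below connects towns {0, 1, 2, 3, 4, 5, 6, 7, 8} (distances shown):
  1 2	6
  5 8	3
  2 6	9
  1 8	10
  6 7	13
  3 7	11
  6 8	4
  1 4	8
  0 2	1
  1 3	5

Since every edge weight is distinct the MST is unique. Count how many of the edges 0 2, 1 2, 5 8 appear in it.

3

Kruskal: consider edges lightest-first.
0 2 (1): add — endpoints in different components.
5 8 (3): add — endpoints in different components.
6 8 (4): add — endpoints in different components.
1 3 (5): add — endpoints in different components.
1 2 (6): add — endpoints in different components.
1 4 (8): add — endpoints in different components.
2 6 (9): add — endpoints in different components.
1 8 (10): skip — 1 and 8 already connected.
3 7 (11): add — endpoints in different components.
MST edge set: {0 2, 5 8, 6 8, 1 3, 1 2, 1 4, 2 6, 3 7}.
Of the listed edges, {0 2, 1 2, 5 8} are in the MST → 3.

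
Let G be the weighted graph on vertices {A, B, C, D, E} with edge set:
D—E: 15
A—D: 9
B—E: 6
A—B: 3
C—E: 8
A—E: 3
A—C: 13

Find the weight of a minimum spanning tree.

23

Kruskal: consider edges lightest-first.
A—B (3): add — endpoints in different components.
A—E (3): add — endpoints in different components.
B—E (6): skip — B and E already connected.
C—E (8): add — endpoints in different components.
A—D (9): add — endpoints in different components.
MST edges: A—B, A—E, C—E, A—D; total weight 3+3+8+9 = 23.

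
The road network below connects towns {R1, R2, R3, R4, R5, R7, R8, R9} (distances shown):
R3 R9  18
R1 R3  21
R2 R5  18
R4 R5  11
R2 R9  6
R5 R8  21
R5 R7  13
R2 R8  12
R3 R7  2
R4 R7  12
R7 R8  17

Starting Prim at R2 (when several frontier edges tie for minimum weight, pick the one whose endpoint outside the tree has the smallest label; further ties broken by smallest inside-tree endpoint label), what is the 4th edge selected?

R3-R7

Grow the tree from R2 using Prim:
Step 1: cheapest edge leaving the tree is R2 R9 (6); add R9.
Step 2: cheapest edge leaving the tree is R2 R8 (12); add R8.
Step 3: cheapest edge leaving the tree is R7 R8 (17); add R7.
Step 4: cheapest edge leaving the tree is R3 R7 (2); add R3.
Step 5: cheapest edge leaving the tree is R4 R7 (12); add R4.
Step 6: cheapest edge leaving the tree is R4 R5 (11); add R5.
Step 7: cheapest edge leaving the tree is R1 R3 (21); add R1.
The 4th edge added is R3 R7.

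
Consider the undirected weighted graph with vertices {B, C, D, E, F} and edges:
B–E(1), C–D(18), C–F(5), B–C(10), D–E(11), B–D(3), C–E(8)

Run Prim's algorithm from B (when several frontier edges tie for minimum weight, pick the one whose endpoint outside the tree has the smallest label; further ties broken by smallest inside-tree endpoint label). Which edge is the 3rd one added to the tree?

C-E

Prim's algorithm from B:
Step 1: cheapest edge leaving the tree is B–E (1); add E.
Step 2: cheapest edge leaving the tree is B–D (3); add D.
Step 3: cheapest edge leaving the tree is C–E (8); add C.
Step 4: cheapest edge leaving the tree is C–F (5); add F.
The 3rd edge added is C–E.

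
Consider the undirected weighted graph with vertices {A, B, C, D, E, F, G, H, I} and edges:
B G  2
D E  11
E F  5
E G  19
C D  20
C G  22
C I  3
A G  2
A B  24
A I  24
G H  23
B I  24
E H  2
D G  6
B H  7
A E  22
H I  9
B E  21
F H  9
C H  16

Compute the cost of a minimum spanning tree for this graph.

36

Sort edges by weight, then run Kruskal:
A G (2): add — endpoints in different components.
B G (2): add — endpoints in different components.
E H (2): add — endpoints in different components.
C I (3): add — endpoints in different components.
E F (5): add — endpoints in different components.
D G (6): add — endpoints in different components.
B H (7): add — endpoints in different components.
F H (9): skip — F and H already connected.
H I (9): add — endpoints in different components.
MST edges: A G, B G, E H, C I, E F, D G, B H, H I; total weight 2+2+2+3+5+6+7+9 = 36.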